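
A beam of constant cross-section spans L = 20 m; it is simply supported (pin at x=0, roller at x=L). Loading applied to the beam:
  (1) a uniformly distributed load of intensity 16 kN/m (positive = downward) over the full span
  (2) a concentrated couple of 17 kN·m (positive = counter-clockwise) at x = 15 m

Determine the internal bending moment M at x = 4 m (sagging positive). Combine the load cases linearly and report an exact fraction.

M(4) = 2577/5 kN·m

Load 1 — uniform load w=16 kN/m over full span:
  M_1 = wx(L-x)/2 = 16·4·(20-4)/2 = 512 kN·m
Load 2 — applied couple M₀=17 kN·m at a=15 m (b=L-a=5):
  M_2 = M₀x/L  [x≤a] = 17·4/20 = 17/5 kN·m
Superposition: M = Σ M_i = 2577/5 kN·m ≈ 515.400000 kN·m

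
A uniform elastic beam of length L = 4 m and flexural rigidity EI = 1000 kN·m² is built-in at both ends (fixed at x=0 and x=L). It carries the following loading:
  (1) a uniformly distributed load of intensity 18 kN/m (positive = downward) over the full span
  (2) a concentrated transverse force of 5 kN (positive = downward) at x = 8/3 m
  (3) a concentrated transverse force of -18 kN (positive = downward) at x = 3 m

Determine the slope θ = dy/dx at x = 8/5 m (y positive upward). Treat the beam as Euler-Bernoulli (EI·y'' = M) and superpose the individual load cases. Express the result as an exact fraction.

θ(8/5) = -3959/1125000 rad

Load 1 — uniform load w=18 kN/m over full span:
  θ_1 = -wx(L-x)(L-2x)/(12EI) = -18·(8/5)·(4-(8/5))·(4-2·(8/5))/(12·1000) = -72/15625 rad
Load 2 — point force P=5 kN at a=8/3 m (b=L-a=4/3):
  θ_2 = -Pb²x(2aL-(3a+b)x)/(2L³EI)  [x≤a] = -5·(4/3)²·(8/5)·(2·(8/3)·4-(3·(8/3)+(4/3))·(8/5))/(2·4³·1000) = -4/5625 rad
Load 3 — point force P=-18 kN at a=3 m (b=L-a=1):
  θ_3 = -Pb²x(2aL-(3a+b)x)/(2L³EI)  [x≤a] = -(-18)·1²·(8/5)·(2·3·4-(3·3+1)·(8/5))/(2·4³·1000) = 9/5000 rad
Superposition: θ = Σ θ_i = -3959/1125000 rad ≈ -0.003519 rad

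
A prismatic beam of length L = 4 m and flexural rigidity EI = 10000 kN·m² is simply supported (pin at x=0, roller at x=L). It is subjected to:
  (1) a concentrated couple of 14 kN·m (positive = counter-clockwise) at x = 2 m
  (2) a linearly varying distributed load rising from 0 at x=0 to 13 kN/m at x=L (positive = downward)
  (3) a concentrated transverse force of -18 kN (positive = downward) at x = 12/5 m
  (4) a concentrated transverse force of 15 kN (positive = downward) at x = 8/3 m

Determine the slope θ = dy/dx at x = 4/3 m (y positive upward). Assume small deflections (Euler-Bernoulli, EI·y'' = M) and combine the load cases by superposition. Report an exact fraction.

Load 1 — applied couple M₀=14 kN·m at a=2 m (b=L-a=2):
  θ_1 = (M₀x²/(2L)+C₁)/EI  [x≤a] with C₁=M₀(3b²-L²)/(6L)=-7/3 = (14·(4/3)²/(2·4)+(-7/3))/10000 = 7/90000 rad
Load 2 — triangular load w₀=13 kN/m (0→w₀ over full span):
  θ_2 = -w₀(7L⁴-30L²x²+15x⁴)/(360LEI) = -13·(7·4⁴-30·4²·(4/3)²+15·(4/3)⁴)/(360·4·10000) = -676/759375 rad
Load 3 — point force P=-18 kN at a=12/5 m (b=L-a=8/5):
  θ_3 = -Pb(L²-b²-3x²)/(6LEI)  [x≤a] = -(-18)·(8/5)·(4²-(8/5)²-3·(4/3)²)/(6·4·10000) = 76/78125 rad
Load 4 — point force P=15 kN at a=8/3 m (b=L-a=4/3):
  θ_4 = -Pb(L²-b²-3x²)/(6LEI)  [x≤a] = -15·(4/3)·(4²-(4/3)²-3·(4/3)²)/(6·4·10000) = -1/1350 rad
Superposition: θ = Σ θ_i = -176287/303750000 rad ≈ -0.000580 rad

θ(4/3) = -176287/303750000 rad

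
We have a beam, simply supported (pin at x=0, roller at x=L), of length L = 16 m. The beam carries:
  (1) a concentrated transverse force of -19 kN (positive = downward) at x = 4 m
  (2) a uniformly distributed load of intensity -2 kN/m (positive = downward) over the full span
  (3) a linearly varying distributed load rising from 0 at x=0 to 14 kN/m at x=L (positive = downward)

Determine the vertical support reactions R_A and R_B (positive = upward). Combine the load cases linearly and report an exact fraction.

Load 1 — point force P=-19 kN at a=4 m (b=L-a=12):
  R_A = Pb/L = (-19)·12/16 = -57/4 kN
  R_B = Pa/L = (-19)·4/16 = -19/4 kN
Load 2 — uniform load w=-2 kN/m over full span:
  R_A = wL/2 = (-2)·16/2 = -16 kN
  R_B = wL/2 = (-2)·16/2 = -16 kN
Load 3 — triangular load w₀=14 kN/m (0→w₀ over full span):
  R_A = w₀L/6 = 14·16/6 = 112/3 kN
  R_B = w₀L/3 = 14·16/3 = 224/3 kN
Superposition: R_A = 85/12 kN, R_B = 647/12 kN

R_A = 85/12 kN, R_B = 647/12 kN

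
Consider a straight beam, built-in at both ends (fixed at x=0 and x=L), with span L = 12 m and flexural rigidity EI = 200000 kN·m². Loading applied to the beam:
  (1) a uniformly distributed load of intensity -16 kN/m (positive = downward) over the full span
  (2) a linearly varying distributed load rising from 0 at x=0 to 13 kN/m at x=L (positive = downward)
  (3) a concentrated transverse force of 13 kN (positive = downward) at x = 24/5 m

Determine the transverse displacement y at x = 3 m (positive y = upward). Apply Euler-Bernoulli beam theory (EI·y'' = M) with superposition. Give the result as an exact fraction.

Load 1 — uniform load w=-16 kN/m over full span:
  y_1 = -wx²(L-x)²/(24EI) = -(-16)·3²·(12-3)²/(24·200000) = 243/100000 m
Load 2 — triangular load w₀=13 kN/m (0→w₀ over full span):
  y_2 = -w₀x²(L-x)²(x+2L)/(120LEI) = -13·3²·(12-3)²·(3+2·12)/(120·12·200000) = -28431/32000000 m
Load 3 — point force P=13 kN at a=24/5 m (b=L-a=36/5):
  y_3 = -Pb²x²(3aL-(3a+b)x)/(6L³EI)  [x≤a] = -13·(36/5)²·3²·(3·(24/5)·12-(3·(24/5)+(36/5))·3)/(6·12³·200000) = -3159/10000000 m
Superposition: y = Σ y_i = 196101/160000000 m ≈ 0.001226 m

y(3) = 196101/160000000 m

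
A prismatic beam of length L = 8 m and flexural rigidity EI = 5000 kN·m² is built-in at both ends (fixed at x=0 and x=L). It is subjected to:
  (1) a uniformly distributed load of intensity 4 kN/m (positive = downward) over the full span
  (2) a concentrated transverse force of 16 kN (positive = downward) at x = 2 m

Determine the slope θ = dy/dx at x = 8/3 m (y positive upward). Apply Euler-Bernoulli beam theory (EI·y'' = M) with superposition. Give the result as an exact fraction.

Load 1 — uniform load w=4 kN/m over full span:
  θ_1 = -wx(L-x)(L-2x)/(12EI) = -4·(8/3)·(8-(8/3))·(8-2·(8/3))/(12·5000) = -128/50625 rad
Load 2 — point force P=16 kN at a=2 m (b=L-a=6):
  θ_2 = Pa²(L-x)(2bL-(3b+a)(L-x))/(2L³EI)  [x>a] = 16·2²·(8-(8/3))·(2·6·8-(3·6+2)·(8-(8/3)))/(2·8³·5000) = -4/5625 rad
Superposition: θ = Σ θ_i = -164/50625 rad ≈ -0.003240 rad

θ(8/3) = -164/50625 rad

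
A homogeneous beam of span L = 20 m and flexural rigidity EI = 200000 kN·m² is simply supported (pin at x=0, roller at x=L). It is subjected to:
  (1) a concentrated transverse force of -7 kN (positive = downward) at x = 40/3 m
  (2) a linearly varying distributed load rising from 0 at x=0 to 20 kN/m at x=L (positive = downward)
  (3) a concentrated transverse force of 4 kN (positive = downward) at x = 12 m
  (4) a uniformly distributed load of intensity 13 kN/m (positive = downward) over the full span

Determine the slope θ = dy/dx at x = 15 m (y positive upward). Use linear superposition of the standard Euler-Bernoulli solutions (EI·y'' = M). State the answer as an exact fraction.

θ(15) = 16901701/648000000 rad

Load 1 — point force P=-7 kN at a=40/3 m (b=L-a=20/3):
  θ_1 = -Pa(2L²-6Lx+3x²+a²)/(6LEI)  [x>a] = -(-7)·(40/3)·(2·20²-6·20·15+3·15²+(40/3)²)/(6·20·200000) = -371/648000 rad
Load 2 — triangular load w₀=20 kN/m (0→w₀ over full span):
  θ_2 = -w₀(7L⁴-30L²x²+15x⁴)/(360LEI) = -20·(7·20⁴-30·20²·15²+15·15⁴)/(360·20·200000) = 1313/115200 rad
Load 3 — point force P=4 kN at a=12 m (b=L-a=8):
  θ_3 = -Pa(2L²-6Lx+3x²+a²)/(6LEI)  [x>a] = -4·12·(2·20²-6·20·15+3·15²+12²)/(6·20·200000) = 181/500000 rad
Load 4 — uniform load w=13 kN/m over full span:
  θ_4 = -w(L³-6Lx²+4x³)/(24EI) = -13·(20³-6·20·15²+4·15³)/(24·200000) = 143/9600 rad
Superposition: θ = Σ θ_i = 16901701/648000000 rad ≈ 0.026083 rad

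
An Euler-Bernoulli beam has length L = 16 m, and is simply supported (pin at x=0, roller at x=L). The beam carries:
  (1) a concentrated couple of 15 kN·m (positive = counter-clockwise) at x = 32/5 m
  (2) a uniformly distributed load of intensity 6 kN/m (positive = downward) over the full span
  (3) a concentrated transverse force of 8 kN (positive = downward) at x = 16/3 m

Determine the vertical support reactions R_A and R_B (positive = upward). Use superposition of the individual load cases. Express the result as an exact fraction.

R_A = 2605/48 kN, R_B = 2387/48 kN

Load 1 — applied couple M₀=15 kN·m at a=32/5 m (b=L-a=48/5):
  R_A = M₀/L = 15/16 kN
  R_B = -M₀/L = -15/16 kN
Load 2 — uniform load w=6 kN/m over full span:
  R_A = wL/2 = 6·16/2 = 48 kN
  R_B = wL/2 = 6·16/2 = 48 kN
Load 3 — point force P=8 kN at a=16/3 m (b=L-a=32/3):
  R_A = Pb/L = 8·(32/3)/16 = 16/3 kN
  R_B = Pa/L = 8·(16/3)/16 = 8/3 kN
Superposition: R_A = 2605/48 kN, R_B = 2387/48 kN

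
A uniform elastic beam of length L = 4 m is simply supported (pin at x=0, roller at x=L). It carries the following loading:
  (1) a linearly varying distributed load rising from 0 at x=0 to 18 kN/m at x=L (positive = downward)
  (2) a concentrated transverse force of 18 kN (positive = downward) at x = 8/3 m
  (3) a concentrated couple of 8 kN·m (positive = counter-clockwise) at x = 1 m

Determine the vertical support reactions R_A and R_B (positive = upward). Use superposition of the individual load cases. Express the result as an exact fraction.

R_A = 20 kN, R_B = 34 kN

Load 1 — triangular load w₀=18 kN/m (0→w₀ over full span):
  R_A = w₀L/6 = 18·4/6 = 12 kN
  R_B = w₀L/3 = 18·4/3 = 24 kN
Load 2 — point force P=18 kN at a=8/3 m (b=L-a=4/3):
  R_A = Pb/L = 18·(4/3)/4 = 6 kN
  R_B = Pa/L = 18·(8/3)/4 = 12 kN
Load 3 — applied couple M₀=8 kN·m at a=1 m (b=L-a=3):
  R_A = M₀/L = 8/4 = 2 kN
  R_B = -M₀/L = -8/4 = -2 kN
Superposition: R_A = 20 kN, R_B = 34 kN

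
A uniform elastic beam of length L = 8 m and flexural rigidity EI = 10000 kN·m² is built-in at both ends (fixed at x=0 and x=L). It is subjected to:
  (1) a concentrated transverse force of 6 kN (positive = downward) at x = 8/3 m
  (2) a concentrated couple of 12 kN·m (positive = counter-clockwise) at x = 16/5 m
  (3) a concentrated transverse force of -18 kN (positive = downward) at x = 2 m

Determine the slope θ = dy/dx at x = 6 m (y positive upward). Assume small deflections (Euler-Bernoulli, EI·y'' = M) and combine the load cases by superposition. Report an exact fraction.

Load 1 — point force P=6 kN at a=8/3 m (b=L-a=16/3):
  θ_1 = Pa²(L-x)(2bL-(3b+a)(L-x))/(2L³EI)  [x>a] = 6·(8/3)²·(8-6)·(2·(16/3)·8-(3·(16/3)+(8/3))·(8-6))/(2·8³·10000) = 1/2500 rad
Load 2 — applied couple M₀=12 kN·m at a=16/5 m (b=L-a=24/5):
  θ_2 = (R_Ax²/2 - M_Ax - M₀(x-a))/EI  [x>a] with R_A=54/25, M_A=36/25 = ((54/25)·6²/2 - (36/25)·6 - 12·(6-(16/5)))/10000 = -21/62500 rad
Load 3 — point force P=-18 kN at a=2 m (b=L-a=6):
  θ_3 = Pa²(L-x)(2bL-(3b+a)(L-x))/(2L³EI)  [x>a] = (-18)·2²·(8-6)·(2·6·8-(3·6+2)·(8-6))/(2·8³·10000) = -63/80000 rad
Superposition: θ = Σ θ_i = -1447/2000000 rad ≈ -0.000723 rad

θ(6) = -1447/2000000 rad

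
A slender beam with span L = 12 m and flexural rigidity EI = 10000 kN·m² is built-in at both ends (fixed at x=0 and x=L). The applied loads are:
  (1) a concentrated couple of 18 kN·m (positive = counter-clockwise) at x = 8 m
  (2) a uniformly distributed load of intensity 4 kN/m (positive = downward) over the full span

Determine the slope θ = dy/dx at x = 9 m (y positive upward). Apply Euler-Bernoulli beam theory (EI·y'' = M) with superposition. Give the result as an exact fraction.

θ(9) = 63/10000 rad

Load 1 — applied couple M₀=18 kN·m at a=8 m (b=L-a=4):
  θ_1 = (R_Ax²/2 - M_Ax - M₀(x-a))/EI  [x>a] with R_A=2, M_A=6 = (2·9²/2 - 6·9 - 18·(9-8))/10000 = 9/10000 rad
Load 2 — uniform load w=4 kN/m over full span:
  θ_2 = -wx(L-x)(L-2x)/(12EI) = -4·9·(12-9)·(12-2·9)/(12·10000) = 27/5000 rad
Superposition: θ = Σ θ_i = 63/10000 rad ≈ 0.006300 rad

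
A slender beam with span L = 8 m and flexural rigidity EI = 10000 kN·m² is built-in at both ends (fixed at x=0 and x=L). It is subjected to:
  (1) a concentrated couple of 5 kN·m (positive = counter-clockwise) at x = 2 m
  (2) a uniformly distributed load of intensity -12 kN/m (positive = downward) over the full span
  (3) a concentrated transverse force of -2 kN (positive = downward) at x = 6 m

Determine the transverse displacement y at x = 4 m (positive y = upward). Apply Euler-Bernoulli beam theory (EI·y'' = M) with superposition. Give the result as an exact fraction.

y(4) = 407/30000 m

Load 1 — applied couple M₀=5 kN·m at a=2 m (b=L-a=6):
  y_1 = (R_Ax³/6 - M_Ax²/2 - M₀(x-a)²/2)/EI  [x>a] with R_A=45/64, M_A=-15/16 = ((45/64)·4³/6 - (-15/16)·4²/2 - 5·(4-2)²/2)/10000 = 1/2000 m
Load 2 — uniform load w=-12 kN/m over full span:
  y_2 = -wx²(L-x)²/(24EI) = -(-12)·4²·(8-4)²/(24·10000) = 8/625 m
Load 3 — point force P=-2 kN at a=6 m (b=L-a=2):
  y_3 = -Pb²x²(3aL-(3a+b)x)/(6L³EI)  [x≤a] = -(-2)·2²·4²·(3·6·8-(3·6+2)·4)/(6·8³·10000) = 1/3750 m
Superposition: y = Σ y_i = 407/30000 m ≈ 0.013567 m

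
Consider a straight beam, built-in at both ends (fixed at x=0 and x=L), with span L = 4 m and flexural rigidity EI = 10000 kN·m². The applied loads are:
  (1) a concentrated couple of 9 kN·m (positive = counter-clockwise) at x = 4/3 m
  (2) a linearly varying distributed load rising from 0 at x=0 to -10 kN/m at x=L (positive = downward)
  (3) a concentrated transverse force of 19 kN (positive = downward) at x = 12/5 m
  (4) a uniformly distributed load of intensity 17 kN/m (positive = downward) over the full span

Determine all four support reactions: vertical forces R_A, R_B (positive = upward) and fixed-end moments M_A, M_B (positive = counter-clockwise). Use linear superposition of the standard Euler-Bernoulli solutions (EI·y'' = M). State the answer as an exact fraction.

R_A = 4711/125 kN, M_A = 9236/375 kN·m, R_B = 3664/125 kN, M_B = -8479/375 kN·m

Load 1 — applied couple M₀=9 kN·m at a=4/3 m (b=L-a=8/3):
  R_A = 6M₀ab/L³ = 6·9·(4/3)·(8/3)/4³ = 3 kN
  M_A = M₀b(2a-b)/L² = 9·(8/3)·(2·(4/3)-(8/3))/4² = 0 kN·m
  R_B = -6M₀ab/L³ = -6·9·(4/3)·(8/3)/4³ = -3 kN
  M_B = M₀a(2b-a)/L² = 9·(4/3)·(2·(8/3)-(4/3))/4² = 3 kN·m
Load 2 — triangular load w₀=-10 kN/m (0→w₀ over full span):
  R_A = 3w₀L/20 = 3·(-10)·4/20 = -6 kN
  M_A = w₀L²/30 = (-10)·4²/30 = -16/3 kN·m
  R_B = 7w₀L/20 = 7·(-10)·4/20 = -14 kN
  M_B = -w₀L²/20 = -(-10)·4²/20 = 8 kN·m
Load 3 — point force P=19 kN at a=12/5 m (b=L-a=8/5):
  R_A = Pb²(3a+b)/L³ = 19·(8/5)²·(3·(12/5)+(8/5))/4³ = 836/125 kN
  M_A = Pab²/L² = 19·(12/5)·(8/5)²/4² = 912/125 kN·m
  R_B = Pa²(a+3b)/L³ = 19·(12/5)²·((12/5)+3·(8/5))/4³ = 1539/125 kN
  M_B = -Pa²b/L² = -19·(12/5)²·(8/5)/4² = -1368/125 kN·m
Load 4 — uniform load w=17 kN/m over full span:
  R_A = wL/2 = 17·4/2 = 34 kN
  M_A = wL²/12 = 17·4²/12 = 68/3 kN·m
  R_B = wL/2 = 17·4/2 = 34 kN
  M_B = -wL²/12 = -17·4²/12 = -68/3 kN·m
Superposition: R_A = 4711/125 kN, M_A = 9236/375 kN·m, R_B = 3664/125 kN, M_B = -8479/375 kN·m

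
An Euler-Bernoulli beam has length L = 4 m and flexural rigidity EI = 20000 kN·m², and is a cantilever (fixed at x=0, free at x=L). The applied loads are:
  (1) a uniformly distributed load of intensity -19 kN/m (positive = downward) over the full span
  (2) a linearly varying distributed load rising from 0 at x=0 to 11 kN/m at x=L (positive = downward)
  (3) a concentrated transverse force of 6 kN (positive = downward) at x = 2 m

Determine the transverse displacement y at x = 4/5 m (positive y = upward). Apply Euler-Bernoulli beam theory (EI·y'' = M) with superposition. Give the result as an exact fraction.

Load 1 — uniform load w=-19 kN/m over full span:
  y_1 = -wx²(x²-4Lx+6L²)/(24EI) = -(-19)·(4/5)²·((4/5)²-4·4·(4/5)+6·4²)/(24·20000) = 2489/1171875 m
Load 2 — triangular load w₀=11 kN/m (0→w₀ over full span):
  y_2 = (w₀Lx³/12-w₀L²x²/6-w₀x⁵/(120L))/EI = (11·4·(4/5)³/12-11·4²·(4/5)²/6-11·(4/5)⁵/(120·4))/20000 = -24761/29296875 m
Load 3 — point force P=6 kN at a=2 m (b=L-a=2):
  y_3 = -Px²(3a-x)/(6EI)  [x≤a] = -6·(4/5)²·(3·2-(4/5))/(6·20000) = -13/78125 m
Superposition: y = Σ y_i = 10863/9765625 m ≈ 0.001112 m

y(4/5) = 10863/9765625 m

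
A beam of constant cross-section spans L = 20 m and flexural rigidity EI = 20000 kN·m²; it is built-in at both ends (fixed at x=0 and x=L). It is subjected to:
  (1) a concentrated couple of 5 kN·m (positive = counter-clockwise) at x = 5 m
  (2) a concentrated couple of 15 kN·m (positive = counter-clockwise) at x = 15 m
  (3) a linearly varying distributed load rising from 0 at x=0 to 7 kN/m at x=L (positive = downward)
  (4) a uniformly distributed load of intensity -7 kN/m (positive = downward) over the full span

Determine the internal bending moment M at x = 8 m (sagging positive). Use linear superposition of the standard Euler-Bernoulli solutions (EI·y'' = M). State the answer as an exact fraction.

Load 1 — applied couple M₀=5 kN·m at a=5 m (b=L-a=15):
  M_1 = R_Ax - M_A - M₀  [x>a] with R_A=9/32, M_A=-15/16 = (9/32)·8 - (-15/16) - 5 = -29/16 kN·m
Load 2 — applied couple M₀=15 kN·m at a=15 m (b=L-a=5):
  M_2 = R_Ax - M_A  [x≤a] with R_A=27/32, M_A=75/16 = (27/32)·8 - (75/16) = 33/16 kN·m
Load 3 — triangular load w₀=7 kN/m (0→w₀ over full span):
  M_3 = 3w₀Lx/20 - w₀L²/30 - w₀x³/(6L) = 3·7·20·8/20 - 7·20²/30 - 7·8³/(6·20) = 224/5 kN·m
Load 4 — uniform load w=-7 kN/m over full span:
  M_4 = wLx/2 - wL²/12 - wx²/2 = (-7)·20·8/2 - (-7)·20²/12 - (-7)·8²/2 = -308/3 kN·m
Superposition: M = Σ M_i = -3457/60 kN·m ≈ -57.616667 kN·m

M(8) = -3457/60 kN·m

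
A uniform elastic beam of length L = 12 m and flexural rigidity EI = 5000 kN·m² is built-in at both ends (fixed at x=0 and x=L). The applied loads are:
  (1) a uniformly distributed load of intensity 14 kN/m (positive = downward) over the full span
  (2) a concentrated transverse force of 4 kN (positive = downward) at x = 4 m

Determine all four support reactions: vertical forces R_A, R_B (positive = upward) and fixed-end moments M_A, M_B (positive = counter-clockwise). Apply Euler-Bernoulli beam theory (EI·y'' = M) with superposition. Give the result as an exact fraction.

Load 1 — uniform load w=14 kN/m over full span:
  R_A = wL/2 = 14·12/2 = 84 kN
  M_A = wL²/12 = 14·12²/12 = 168 kN·m
  R_B = wL/2 = 14·12/2 = 84 kN
  M_B = -wL²/12 = -14·12²/12 = -168 kN·m
Load 2 — point force P=4 kN at a=4 m (b=L-a=8):
  R_A = Pb²(3a+b)/L³ = 4·8²·(3·4+8)/12³ = 80/27 kN
  M_A = Pab²/L² = 4·4·8²/12² = 64/9 kN·m
  R_B = Pa²(a+3b)/L³ = 4·4²·(4+3·8)/12³ = 28/27 kN
  M_B = -Pa²b/L² = -4·4²·8/12² = -32/9 kN·m
Superposition: R_A = 2348/27 kN, M_A = 1576/9 kN·m, R_B = 2296/27 kN, M_B = -1544/9 kN·m

R_A = 2348/27 kN, M_A = 1576/9 kN·m, R_B = 2296/27 kN, M_B = -1544/9 kN·m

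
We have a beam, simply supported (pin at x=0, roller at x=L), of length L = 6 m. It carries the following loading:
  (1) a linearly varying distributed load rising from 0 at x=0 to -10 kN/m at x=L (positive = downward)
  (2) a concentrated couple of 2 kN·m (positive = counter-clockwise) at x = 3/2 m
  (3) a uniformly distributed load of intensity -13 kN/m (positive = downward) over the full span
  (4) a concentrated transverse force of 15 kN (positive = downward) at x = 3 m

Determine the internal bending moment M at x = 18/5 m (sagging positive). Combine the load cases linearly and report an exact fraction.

M(18/5) = -62 kN·m

Load 1 — triangular load w₀=-10 kN/m (0→w₀ over full span):
  M_1 = w₀Lx/6 - w₀x³/(6L) = (-10)·6·(18/5)/6 - (-10)·(18/5)³/(6·6) = -576/25 kN·m
Load 2 — applied couple M₀=2 kN·m at a=3/2 m (b=L-a=9/2):
  M_2 = M₀x/L - M₀  [x>a] = 2·(18/5)/6 - 2 = -4/5 kN·m
Load 3 — uniform load w=-13 kN/m over full span:
  M_3 = wx(L-x)/2 = (-13)·(18/5)·(6-(18/5))/2 = -1404/25 kN·m
Load 4 — point force P=15 kN at a=3 m (b=L-a=3):
  M_4 = Pa(L-x)/L  [x>a] = 15·3·(6-(18/5))/6 = 18 kN·m
Superposition: M = Σ M_i = -62 kN·m ≈ -62.000000 kN·m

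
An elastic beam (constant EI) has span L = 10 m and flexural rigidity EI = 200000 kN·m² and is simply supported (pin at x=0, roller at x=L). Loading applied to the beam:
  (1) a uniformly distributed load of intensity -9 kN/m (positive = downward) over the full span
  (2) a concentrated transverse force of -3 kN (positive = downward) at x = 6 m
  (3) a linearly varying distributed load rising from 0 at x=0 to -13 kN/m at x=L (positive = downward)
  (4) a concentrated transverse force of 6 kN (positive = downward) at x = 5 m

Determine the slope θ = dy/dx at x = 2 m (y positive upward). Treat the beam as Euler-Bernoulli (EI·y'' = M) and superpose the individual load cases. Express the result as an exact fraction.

Load 1 — uniform load w=-9 kN/m over full span:
  θ_1 = -w(L³-6Lx²+4x³)/(24EI) = -(-9)·(10³-6·10·2²+4·2³)/(24·200000) = 297/200000 rad
Load 2 — point force P=-3 kN at a=6 m (b=L-a=4):
  θ_2 = -Pb(L²-b²-3x²)/(6LEI)  [x≤a] = -(-3)·4·(10²-4²-3·2²)/(6·10·200000) = 9/125000 rad
Load 3 — triangular load w₀=-13 kN/m (0→w₀ over full span):
  θ_3 = -w₀(7L⁴-30L²x²+15x⁴)/(360LEI) = -(-13)·(7·10⁴-30·10²·2²+15·2⁴)/(360·10·200000) = 1183/1125000 rad
Load 4 — point force P=6 kN at a=5 m (b=L-a=5):
  θ_4 = -Pb(L²-b²-3x²)/(6LEI)  [x≤a] = -6·5·(10²-5²-3·2²)/(6·10·200000) = -63/400000 rad
Superposition: θ = Σ θ_i = 44119/18000000 rad ≈ 0.002451 rad

θ(2) = 44119/18000000 rad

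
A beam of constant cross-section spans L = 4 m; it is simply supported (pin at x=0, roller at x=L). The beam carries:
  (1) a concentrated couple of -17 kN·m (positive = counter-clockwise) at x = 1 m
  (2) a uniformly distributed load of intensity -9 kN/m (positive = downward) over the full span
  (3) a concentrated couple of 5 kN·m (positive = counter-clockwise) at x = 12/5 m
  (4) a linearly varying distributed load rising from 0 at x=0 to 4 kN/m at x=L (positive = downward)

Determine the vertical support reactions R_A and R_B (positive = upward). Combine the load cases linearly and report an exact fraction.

R_A = -55/3 kN, R_B = -29/3 kN

Load 1 — applied couple M₀=-17 kN·m at a=1 m (b=L-a=3):
  R_A = M₀/L = (-17)/4 = -17/4 kN
  R_B = -M₀/L = -(-17)/4 = 17/4 kN
Load 2 — uniform load w=-9 kN/m over full span:
  R_A = wL/2 = (-9)·4/2 = -18 kN
  R_B = wL/2 = (-9)·4/2 = -18 kN
Load 3 — applied couple M₀=5 kN·m at a=12/5 m (b=L-a=8/5):
  R_A = M₀/L = 5/4 kN
  R_B = -M₀/L = -5/4 kN
Load 4 — triangular load w₀=4 kN/m (0→w₀ over full span):
  R_A = w₀L/6 = 4·4/6 = 8/3 kN
  R_B = w₀L/3 = 4·4/3 = 16/3 kN
Superposition: R_A = -55/3 kN, R_B = -29/3 kN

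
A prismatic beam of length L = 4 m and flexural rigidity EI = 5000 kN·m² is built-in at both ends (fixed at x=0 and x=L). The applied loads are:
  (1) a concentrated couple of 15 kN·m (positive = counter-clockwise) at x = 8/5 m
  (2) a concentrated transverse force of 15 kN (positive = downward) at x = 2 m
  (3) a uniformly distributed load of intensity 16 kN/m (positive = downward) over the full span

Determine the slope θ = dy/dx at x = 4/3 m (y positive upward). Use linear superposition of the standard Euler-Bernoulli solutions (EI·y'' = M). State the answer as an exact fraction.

Load 1 — applied couple M₀=15 kN·m at a=8/5 m (b=L-a=12/5):
  θ_1 = (R_Ax²/2 - M_Ax)/EI  [x≤a] with R_A=27/5, M_A=9/5 = ((27/5)·(4/3)²/2 - (9/5)·(4/3))/5000 = 3/6250 rad
Load 2 — point force P=15 kN at a=2 m (b=L-a=2):
  θ_2 = -Pb²x(2aL-(3a+b)x)/(2L³EI)  [x≤a] = -15·2²·(4/3)·(2·2·4-(3·2+2)·(4/3))/(2·4³·5000) = -1/1500 rad
Load 3 — uniform load w=16 kN/m over full span:
  θ_3 = -wx(L-x)(L-2x)/(12EI) = -16·(4/3)·(4-(4/3))·(4-2·(4/3))/(12·5000) = -64/50625 rad
Superposition: θ = Σ θ_i = -1469/1012500 rad ≈ -0.001451 rad

θ(4/3) = -1469/1012500 rad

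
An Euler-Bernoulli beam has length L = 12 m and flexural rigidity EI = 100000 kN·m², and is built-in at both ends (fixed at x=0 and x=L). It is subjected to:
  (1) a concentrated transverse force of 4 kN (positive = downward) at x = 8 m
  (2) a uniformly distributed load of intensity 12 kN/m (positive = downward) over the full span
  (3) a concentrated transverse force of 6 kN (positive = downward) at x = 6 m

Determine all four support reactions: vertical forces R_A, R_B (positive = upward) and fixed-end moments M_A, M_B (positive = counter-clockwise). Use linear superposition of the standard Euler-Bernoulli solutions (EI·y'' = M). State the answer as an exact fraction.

Load 1 — point force P=4 kN at a=8 m (b=L-a=4):
  R_A = Pb²(3a+b)/L³ = 4·4²·(3·8+4)/12³ = 28/27 kN
  M_A = Pab²/L² = 4·8·4²/12² = 32/9 kN·m
  R_B = Pa²(a+3b)/L³ = 4·8²·(8+3·4)/12³ = 80/27 kN
  M_B = -Pa²b/L² = -4·8²·4/12² = -64/9 kN·m
Load 2 — uniform load w=12 kN/m over full span:
  R_A = wL/2 = 12·12/2 = 72 kN
  M_A = wL²/12 = 12·12²/12 = 144 kN·m
  R_B = wL/2 = 12·12/2 = 72 kN
  M_B = -wL²/12 = -12·12²/12 = -144 kN·m
Load 3 — point force P=6 kN at a=6 m (b=L-a=6):
  R_A = Pb²(3a+b)/L³ = 6·6²·(3·6+6)/12³ = 3 kN
  M_A = Pab²/L² = 6·6·6²/12² = 9 kN·m
  R_B = Pa²(a+3b)/L³ = 6·6²·(6+3·6)/12³ = 3 kN
  M_B = -Pa²b/L² = -6·6²·6/12² = -9 kN·m
Superposition: R_A = 2053/27 kN, M_A = 1409/9 kN·m, R_B = 2105/27 kN, M_B = -1441/9 kN·m

R_A = 2053/27 kN, M_A = 1409/9 kN·m, R_B = 2105/27 kN, M_B = -1441/9 kN·m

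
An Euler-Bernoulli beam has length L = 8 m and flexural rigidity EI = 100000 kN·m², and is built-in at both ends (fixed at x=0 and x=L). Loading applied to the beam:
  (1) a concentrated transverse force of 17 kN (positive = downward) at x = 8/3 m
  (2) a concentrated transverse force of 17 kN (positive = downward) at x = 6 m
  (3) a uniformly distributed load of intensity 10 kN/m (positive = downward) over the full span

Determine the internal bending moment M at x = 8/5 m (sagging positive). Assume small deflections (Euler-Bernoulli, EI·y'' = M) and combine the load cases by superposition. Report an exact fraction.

M(8/5) = -511/120 kN·m

Load 1 — point force P=17 kN at a=8/3 m (b=L-a=16/3):
  M_1 = Pb²(3a+b)x/L³ - Pab²/L²  [x≤a] = 17·(16/3)²·(3·(8/3)+(16/3))·(8/5)/8³ - 17·(8/3)·(16/3)²/8² = 0 kN·m
Load 2 — point force P=17 kN at a=6 m (b=L-a=2):
  M_2 = Pb²(3a+b)x/L³ - Pab²/L²  [x≤a] = 17·2²·(3·6+2)·(8/5)/8³ - 17·6·2²/8² = -17/8 kN·m
Load 3 — uniform load w=10 kN/m over full span:
  M_3 = wLx/2 - wL²/12 - wx²/2 = 10·8·(8/5)/2 - 10·8²/12 - 10·(8/5)²/2 = -32/15 kN·m
Superposition: M = Σ M_i = -511/120 kN·m ≈ -4.258333 kN·m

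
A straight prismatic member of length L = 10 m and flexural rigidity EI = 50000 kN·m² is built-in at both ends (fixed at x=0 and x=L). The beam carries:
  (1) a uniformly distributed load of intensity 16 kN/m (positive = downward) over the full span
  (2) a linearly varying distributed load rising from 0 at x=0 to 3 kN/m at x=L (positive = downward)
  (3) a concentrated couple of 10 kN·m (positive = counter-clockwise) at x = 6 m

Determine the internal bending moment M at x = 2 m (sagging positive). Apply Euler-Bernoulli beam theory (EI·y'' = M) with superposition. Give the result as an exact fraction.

Load 1 — uniform load w=16 kN/m over full span:
  M_1 = wLx/2 - wL²/12 - wx²/2 = 16·10·2/2 - 16·10²/12 - 16·2²/2 = -16/3 kN·m
Load 2 — triangular load w₀=3 kN/m (0→w₀ over full span):
  M_2 = 3w₀Lx/20 - w₀L²/30 - w₀x³/(6L) = 3·3·10·2/20 - 3·10²/30 - 3·2³/(6·10) = -7/5 kN·m
Load 3 — applied couple M₀=10 kN·m at a=6 m (b=L-a=4):
  M_3 = R_Ax - M_A  [x≤a] with R_A=36/25, M_A=16/5 = (36/25)·2 - (16/5) = -8/25 kN·m
Superposition: M = Σ M_i = -529/75 kN·m ≈ -7.053333 kN·m

M(2) = -529/75 kN·m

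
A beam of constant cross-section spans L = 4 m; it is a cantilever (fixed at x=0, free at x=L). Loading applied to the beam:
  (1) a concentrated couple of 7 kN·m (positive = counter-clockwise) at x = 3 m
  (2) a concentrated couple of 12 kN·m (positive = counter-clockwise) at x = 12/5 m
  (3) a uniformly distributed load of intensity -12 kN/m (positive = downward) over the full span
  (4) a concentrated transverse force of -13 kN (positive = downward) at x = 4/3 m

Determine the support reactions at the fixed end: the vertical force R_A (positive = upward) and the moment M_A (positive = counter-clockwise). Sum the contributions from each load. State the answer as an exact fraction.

Load 1 — applied couple M₀=7 kN·m at a=3 m (b=L-a=1):
  R_A = 0 kN
  M_A = -M₀ = -7 kN·m
Load 2 — applied couple M₀=12 kN·m at a=12/5 m (b=L-a=8/5):
  R_A = 0 kN
  M_A = -M₀ = -12 kN·m
Load 3 — uniform load w=-12 kN/m over full span:
  R_A = wL = (-12)·4 = -48 kN
  M_A = wL²/2 = (-12)·4²/2 = -96 kN·m
Load 4 — point force P=-13 kN at a=4/3 m (b=L-a=8/3):
  R_A = P = (-13) = -13 kN
  M_A = Pa = (-13)·(4/3) = -52/3 kN·m
Superposition: R_A = -61 kN, M_A = -397/3 kN·m

R_A = -61 kN, M_A = -397/3 kN·m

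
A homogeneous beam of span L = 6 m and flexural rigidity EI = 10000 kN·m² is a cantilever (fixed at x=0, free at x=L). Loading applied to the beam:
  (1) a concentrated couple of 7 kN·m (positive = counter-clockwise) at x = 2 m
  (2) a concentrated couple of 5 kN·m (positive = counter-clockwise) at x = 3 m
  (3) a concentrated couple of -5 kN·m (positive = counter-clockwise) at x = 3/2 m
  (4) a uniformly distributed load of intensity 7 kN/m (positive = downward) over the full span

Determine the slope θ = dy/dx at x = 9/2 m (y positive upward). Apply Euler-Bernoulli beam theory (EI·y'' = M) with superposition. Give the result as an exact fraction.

Load 1 — applied couple M₀=7 kN·m at a=2 m (b=L-a=4):
  θ_1 = M₀a/EI  [x>a] = 7·2/10000 = 7/5000 rad
Load 2 — applied couple M₀=5 kN·m at a=3 m (b=L-a=3):
  θ_2 = M₀a/EI  [x>a] = 5·3/10000 = 3/2000 rad
Load 3 — applied couple M₀=-5 kN·m at a=3/2 m (b=L-a=9/2):
  θ_3 = M₀a/EI  [x>a] = (-5)·(3/2)/10000 = -3/4000 rad
Load 4 — uniform load w=7 kN/m over full span:
  θ_4 = -wx(x²-3Lx+3L²)/(6EI) = -7·(9/2)·((9/2)²-3·6·(9/2)+3·6²)/(6·10000) = -3969/160000 rad
Superposition: θ = Σ θ_i = -29/1280 rad ≈ -0.022656 rad

θ(9/2) = -29/1280 rad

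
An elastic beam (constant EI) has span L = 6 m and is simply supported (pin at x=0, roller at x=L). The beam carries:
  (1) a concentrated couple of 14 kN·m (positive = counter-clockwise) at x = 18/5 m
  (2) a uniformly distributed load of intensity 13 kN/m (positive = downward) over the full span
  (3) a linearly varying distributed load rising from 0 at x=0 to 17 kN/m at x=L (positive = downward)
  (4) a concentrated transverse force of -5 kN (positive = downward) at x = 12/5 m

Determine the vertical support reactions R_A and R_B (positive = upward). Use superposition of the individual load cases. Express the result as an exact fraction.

R_A = 166/3 kN, R_B = 206/3 kN

Load 1 — applied couple M₀=14 kN·m at a=18/5 m (b=L-a=12/5):
  R_A = M₀/L = 14/6 = 7/3 kN
  R_B = -M₀/L = -14/6 = -7/3 kN
Load 2 — uniform load w=13 kN/m over full span:
  R_A = wL/2 = 13·6/2 = 39 kN
  R_B = wL/2 = 13·6/2 = 39 kN
Load 3 — triangular load w₀=17 kN/m (0→w₀ over full span):
  R_A = w₀L/6 = 17·6/6 = 17 kN
  R_B = w₀L/3 = 17·6/3 = 34 kN
Load 4 — point force P=-5 kN at a=12/5 m (b=L-a=18/5):
  R_A = Pb/L = (-5)·(18/5)/6 = -3 kN
  R_B = Pa/L = (-5)·(12/5)/6 = -2 kN
Superposition: R_A = 166/3 kN, R_B = 206/3 kN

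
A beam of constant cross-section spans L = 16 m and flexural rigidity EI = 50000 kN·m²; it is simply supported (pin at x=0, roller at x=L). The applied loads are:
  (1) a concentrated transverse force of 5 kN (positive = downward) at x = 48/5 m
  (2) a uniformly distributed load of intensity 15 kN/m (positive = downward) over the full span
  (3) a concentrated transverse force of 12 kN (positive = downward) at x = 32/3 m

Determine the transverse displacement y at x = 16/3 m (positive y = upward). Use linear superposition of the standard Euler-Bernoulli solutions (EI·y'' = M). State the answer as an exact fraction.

y(16/3) = -1539584/6328125 m

Load 1 — point force P=5 kN at a=48/5 m (b=L-a=32/5):
  y_1 = -Pbx(L²-b²-x²)/(6LEI)  [x≤a] = -5·(32/5)·(16/3)·(16²-(32/5)²-(16/3)²)/(6·16·50000) = -41984/6328125 m
Load 2 — uniform load w=15 kN/m over full span:
  y_2 = -wx(L³-2Lx²+x³)/(24EI) = -15·(16/3)·(16³-2·16·(16/3)²+(16/3)³)/(24·50000) = -11264/50625 m
Load 3 — point force P=12 kN at a=32/3 m (b=L-a=16/3):
  y_3 = -Pbx(L²-b²-x²)/(6LEI)  [x≤a] = -12·(16/3)·(16/3)·(16²-(16/3)²-(16/3)²)/(6·16·50000) = -3584/253125 m
Superposition: y = Σ y_i = -1539584/6328125 m ≈ -0.243292 m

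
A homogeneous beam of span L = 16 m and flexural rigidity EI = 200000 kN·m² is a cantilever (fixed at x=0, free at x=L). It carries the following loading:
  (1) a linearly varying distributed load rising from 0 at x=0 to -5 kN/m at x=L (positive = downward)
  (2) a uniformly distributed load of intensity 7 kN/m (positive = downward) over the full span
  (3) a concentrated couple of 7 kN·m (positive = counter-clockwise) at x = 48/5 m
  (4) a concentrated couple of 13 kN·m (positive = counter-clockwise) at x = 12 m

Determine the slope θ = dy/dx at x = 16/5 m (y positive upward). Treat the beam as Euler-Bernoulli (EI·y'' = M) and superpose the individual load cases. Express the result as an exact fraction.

θ(16/5) = -6481/1171875 rad

Load 1 — triangular load w₀=-5 kN/m (0→w₀ over full span):
  θ_1 = (w₀Lx²/4-w₀L²x/3-w₀x⁴/(24L))/EI = ((-5)·16·(16/5)²/4-(-5)·16²·(16/5)/3-(-5)·(16/5)⁴/(24·16))/200000 = 6808/1171875 rad
Load 2 — uniform load w=7 kN/m over full span:
  θ_2 = -wx(x²-3Lx+3L²)/(6EI) = -7·(16/5)·((16/5)²-3·16·(16/5)+3·16²)/(6·200000) = -13664/1171875 rad
Load 3 — applied couple M₀=7 kN·m at a=48/5 m (b=L-a=32/5):
  θ_3 = M₀x/EI  [x≤a] = 7·(16/5)/200000 = 7/62500 rad
Load 4 — applied couple M₀=13 kN·m at a=12 m (b=L-a=4):
  θ_4 = M₀x/EI  [x≤a] = 13·(16/5)/200000 = 13/62500 rad
Superposition: θ = Σ θ_i = -6481/1171875 rad ≈ -0.005530 rad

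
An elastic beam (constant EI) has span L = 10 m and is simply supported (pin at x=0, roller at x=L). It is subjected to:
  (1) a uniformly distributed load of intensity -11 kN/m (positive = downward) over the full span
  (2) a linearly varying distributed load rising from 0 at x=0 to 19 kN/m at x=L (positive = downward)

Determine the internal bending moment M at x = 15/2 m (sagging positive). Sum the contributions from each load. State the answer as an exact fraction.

M(15/2) = 25/32 kN·m

Load 1 — uniform load w=-11 kN/m over full span:
  M_1 = wx(L-x)/2 = (-11)·(15/2)·(10-(15/2))/2 = -825/8 kN·m
Load 2 — triangular load w₀=19 kN/m (0→w₀ over full span):
  M_2 = w₀Lx/6 - w₀x³/(6L) = 19·10·(15/2)/6 - 19·(15/2)³/(6·10) = 3325/32 kN·m
Superposition: M = Σ M_i = 25/32 kN·m ≈ 0.781250 kN·m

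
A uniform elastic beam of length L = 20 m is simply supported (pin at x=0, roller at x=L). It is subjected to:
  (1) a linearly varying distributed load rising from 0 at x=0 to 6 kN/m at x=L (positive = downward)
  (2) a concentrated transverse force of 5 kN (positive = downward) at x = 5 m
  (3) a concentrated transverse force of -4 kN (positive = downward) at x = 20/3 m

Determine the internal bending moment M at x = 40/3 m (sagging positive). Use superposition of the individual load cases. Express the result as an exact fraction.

Load 1 — triangular load w₀=6 kN/m (0→w₀ over full span):
  M_1 = w₀Lx/6 - w₀x³/(6L) = 6·20·(40/3)/6 - 6·(40/3)³/(6·20) = 4000/27 kN·m
Load 2 — point force P=5 kN at a=5 m (b=L-a=15):
  M_2 = Pa(L-x)/L  [x>a] = 5·5·(20-(40/3))/20 = 25/3 kN·m
Load 3 — point force P=-4 kN at a=20/3 m (b=L-a=40/3):
  M_3 = Pa(L-x)/L  [x>a] = (-4)·(20/3)·(20-(40/3))/20 = -80/9 kN·m
Superposition: M = Σ M_i = 3985/27 kN·m ≈ 147.592593 kN·m

M(40/3) = 3985/27 kN·m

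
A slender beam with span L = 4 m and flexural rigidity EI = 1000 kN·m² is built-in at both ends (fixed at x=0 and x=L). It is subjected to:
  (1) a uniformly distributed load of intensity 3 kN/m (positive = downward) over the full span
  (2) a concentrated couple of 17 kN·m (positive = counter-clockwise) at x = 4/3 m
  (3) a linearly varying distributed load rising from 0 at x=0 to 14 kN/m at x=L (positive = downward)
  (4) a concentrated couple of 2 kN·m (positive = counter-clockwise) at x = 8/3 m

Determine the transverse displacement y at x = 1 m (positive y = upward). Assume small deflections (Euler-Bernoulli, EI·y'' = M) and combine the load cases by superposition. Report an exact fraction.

Load 1 — uniform load w=3 kN/m over full span:
  y_1 = -wx²(L-x)²/(24EI) = -3·1²·(4-1)²/(24·1000) = -9/8000 m
Load 2 — applied couple M₀=17 kN·m at a=4/3 m (b=L-a=8/3):
  y_2 = (R_Ax³/6 - M_Ax²/2)/EI  [x≤a] with R_A=17/3, M_A=0 = ((17/3)·1³/6 - 0·1²/2)/1000 = 17/18000 m
Load 3 — triangular load w₀=14 kN/m (0→w₀ over full span):
  y_3 = -w₀x²(L-x)²(x+2L)/(120LEI) = -14·1²·(4-1)²·(1+2·4)/(120·4·1000) = -189/80000 m
Load 4 — applied couple M₀=2 kN·m at a=8/3 m (b=L-a=4/3):
  y_4 = (R_Ax³/6 - M_Ax²/2)/EI  [x≤a] with R_A=2/3, M_A=2/3 = ((2/3)·1³/6 - (2/3)·1²/2)/1000 = -1/4500 m
Superposition: y = Σ y_i = -1991/720000 m ≈ -0.002765 m

y(1) = -1991/720000 m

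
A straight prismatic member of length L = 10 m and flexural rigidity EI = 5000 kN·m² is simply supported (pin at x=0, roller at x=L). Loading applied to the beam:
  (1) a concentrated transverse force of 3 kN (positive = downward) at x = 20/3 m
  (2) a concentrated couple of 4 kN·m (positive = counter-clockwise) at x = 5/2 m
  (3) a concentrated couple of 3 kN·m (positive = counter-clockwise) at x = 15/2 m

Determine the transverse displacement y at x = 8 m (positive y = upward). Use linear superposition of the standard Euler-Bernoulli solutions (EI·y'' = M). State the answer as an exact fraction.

y(8) = -33853/5400000 m

Load 1 — point force P=3 kN at a=20/3 m (b=L-a=10/3):
  y_1 = -Pa(L-x)(2Lx-a²-x²)/(6LEI)  [x>a] = -3·(20/3)·(10-8)·(2·10·8-(20/3)²-8²)/(6·10·5000) = -116/16875 m
Load 2 — applied couple M₀=4 kN·m at a=5/2 m (b=L-a=15/2):
  y_2 = (M₀x³/(6L)-M₀(x-a)²/2+C₁x)/EI  [x>a] with C₁=M₀(3b²-L²)/(6L)=55/12 = (4·8³/(6·10)-4·(8-(5/2))²/2+(55/12)·8)/5000 = 103/50000 m
Load 3 — applied couple M₀=3 kN·m at a=15/2 m (b=L-a=5/2):
  y_3 = (M₀x³/(6L)-M₀(x-a)²/2+C₁x)/EI  [x>a] with C₁=M₀(3b²-L²)/(6L)=-65/16 = (3·8³/(6·10)-3·(8-(15/2))²/2+(-65/16)·8)/5000 = -291/200000 m
Superposition: y = Σ y_i = -33853/5400000 m ≈ -0.006269 m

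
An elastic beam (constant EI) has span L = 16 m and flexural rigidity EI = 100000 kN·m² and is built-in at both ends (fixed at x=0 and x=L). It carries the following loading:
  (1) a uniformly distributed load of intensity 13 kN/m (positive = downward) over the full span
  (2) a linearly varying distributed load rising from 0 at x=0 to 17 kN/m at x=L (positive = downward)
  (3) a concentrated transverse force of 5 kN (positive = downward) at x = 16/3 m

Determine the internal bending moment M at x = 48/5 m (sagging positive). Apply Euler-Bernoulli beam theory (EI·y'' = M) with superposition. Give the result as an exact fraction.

Load 1 — uniform load w=13 kN/m over full span:
  M_1 = wLx/2 - wL²/12 - wx²/2 = 13·16·(48/5)/2 - 13·16²/12 - 13·(48/5)²/2 = 9152/75 kN·m
Load 2 — triangular load w₀=17 kN/m (0→w₀ over full span):
  M_2 = 3w₀Lx/20 - w₀L²/30 - w₀x³/(6L) = 3·17·16·(48/5)/20 - 17·16²/30 - 17·(48/5)³/(6·16) = 33728/375 kN·m
Load 3 — point force P=5 kN at a=16/3 m (b=L-a=32/3):
  M_3 = Pa²(a+3b)(L-x)/L³ - Pa²b/L²  [x>a] = 5·(16/3)²·((16/3)+3·(32/3))·(16-(48/5))/16³ - 5·(16/3)²·(32/3)/16² = 64/27 kN·m
Superposition: M = Σ M_i = 723392/3375 kN·m ≈ 214.338370 kN·m

M(48/5) = 723392/3375 kN·m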